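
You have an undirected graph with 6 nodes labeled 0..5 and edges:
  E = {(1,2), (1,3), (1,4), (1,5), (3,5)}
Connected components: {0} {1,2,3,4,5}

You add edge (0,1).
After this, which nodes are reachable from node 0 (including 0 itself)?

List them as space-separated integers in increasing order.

Before: nodes reachable from 0: {0}
Adding (0,1): merges 0's component with another. Reachability grows.
After: nodes reachable from 0: {0,1,2,3,4,5}

Answer: 0 1 2 3 4 5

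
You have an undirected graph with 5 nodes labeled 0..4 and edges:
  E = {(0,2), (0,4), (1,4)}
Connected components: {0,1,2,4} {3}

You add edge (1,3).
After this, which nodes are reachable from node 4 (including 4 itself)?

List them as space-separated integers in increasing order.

Before: nodes reachable from 4: {0,1,2,4}
Adding (1,3): merges 4's component with another. Reachability grows.
After: nodes reachable from 4: {0,1,2,3,4}

Answer: 0 1 2 3 4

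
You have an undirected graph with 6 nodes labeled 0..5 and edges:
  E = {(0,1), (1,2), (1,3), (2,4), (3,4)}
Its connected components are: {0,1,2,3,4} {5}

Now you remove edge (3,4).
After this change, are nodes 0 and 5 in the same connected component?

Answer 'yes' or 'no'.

Initial components: {0,1,2,3,4} {5}
Removing edge (3,4): not a bridge — component count unchanged at 2.
New components: {0,1,2,3,4} {5}
Are 0 and 5 in the same component? no

Answer: no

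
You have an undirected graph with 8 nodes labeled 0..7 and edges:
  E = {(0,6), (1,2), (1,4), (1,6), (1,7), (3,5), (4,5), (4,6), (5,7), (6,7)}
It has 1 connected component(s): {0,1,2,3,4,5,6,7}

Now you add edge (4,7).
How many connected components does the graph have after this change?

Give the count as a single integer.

Answer: 1

Derivation:
Initial component count: 1
Add (4,7): endpoints already in same component. Count unchanged: 1.
New component count: 1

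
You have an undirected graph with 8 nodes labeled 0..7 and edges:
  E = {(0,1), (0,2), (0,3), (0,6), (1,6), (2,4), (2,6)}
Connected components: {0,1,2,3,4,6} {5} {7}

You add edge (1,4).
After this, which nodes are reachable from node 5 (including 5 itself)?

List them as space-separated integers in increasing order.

Before: nodes reachable from 5: {5}
Adding (1,4): both endpoints already in same component. Reachability from 5 unchanged.
After: nodes reachable from 5: {5}

Answer: 5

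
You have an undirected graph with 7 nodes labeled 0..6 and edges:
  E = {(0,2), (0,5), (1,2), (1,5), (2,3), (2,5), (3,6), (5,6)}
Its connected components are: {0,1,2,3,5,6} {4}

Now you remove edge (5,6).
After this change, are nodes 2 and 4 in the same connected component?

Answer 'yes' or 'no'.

Answer: no

Derivation:
Initial components: {0,1,2,3,5,6} {4}
Removing edge (5,6): not a bridge — component count unchanged at 2.
New components: {0,1,2,3,5,6} {4}
Are 2 and 4 in the same component? no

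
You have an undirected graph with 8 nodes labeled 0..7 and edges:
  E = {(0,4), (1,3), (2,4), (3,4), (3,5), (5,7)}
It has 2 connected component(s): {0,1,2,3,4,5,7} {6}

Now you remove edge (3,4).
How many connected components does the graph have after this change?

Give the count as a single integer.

Initial component count: 2
Remove (3,4): it was a bridge. Count increases: 2 -> 3.
  After removal, components: {0,2,4} {1,3,5,7} {6}
New component count: 3

Answer: 3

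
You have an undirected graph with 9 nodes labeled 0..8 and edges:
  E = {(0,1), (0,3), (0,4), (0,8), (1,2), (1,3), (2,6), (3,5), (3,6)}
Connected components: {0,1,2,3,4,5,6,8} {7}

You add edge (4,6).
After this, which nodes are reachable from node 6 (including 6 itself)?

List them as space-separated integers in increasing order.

Before: nodes reachable from 6: {0,1,2,3,4,5,6,8}
Adding (4,6): both endpoints already in same component. Reachability from 6 unchanged.
After: nodes reachable from 6: {0,1,2,3,4,5,6,8}

Answer: 0 1 2 3 4 5 6 8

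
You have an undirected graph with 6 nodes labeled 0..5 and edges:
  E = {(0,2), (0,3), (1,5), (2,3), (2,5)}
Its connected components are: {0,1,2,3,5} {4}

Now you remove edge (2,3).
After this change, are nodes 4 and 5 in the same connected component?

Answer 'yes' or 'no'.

Answer: no

Derivation:
Initial components: {0,1,2,3,5} {4}
Removing edge (2,3): not a bridge — component count unchanged at 2.
New components: {0,1,2,3,5} {4}
Are 4 and 5 in the same component? no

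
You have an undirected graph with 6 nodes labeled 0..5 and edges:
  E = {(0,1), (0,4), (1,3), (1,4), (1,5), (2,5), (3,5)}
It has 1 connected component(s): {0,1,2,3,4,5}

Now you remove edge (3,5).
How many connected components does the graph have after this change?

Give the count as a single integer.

Initial component count: 1
Remove (3,5): not a bridge. Count unchanged: 1.
  After removal, components: {0,1,2,3,4,5}
New component count: 1

Answer: 1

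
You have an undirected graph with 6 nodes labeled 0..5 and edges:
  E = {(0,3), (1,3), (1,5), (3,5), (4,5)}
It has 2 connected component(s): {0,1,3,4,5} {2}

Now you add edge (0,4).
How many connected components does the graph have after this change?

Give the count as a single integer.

Initial component count: 2
Add (0,4): endpoints already in same component. Count unchanged: 2.
New component count: 2

Answer: 2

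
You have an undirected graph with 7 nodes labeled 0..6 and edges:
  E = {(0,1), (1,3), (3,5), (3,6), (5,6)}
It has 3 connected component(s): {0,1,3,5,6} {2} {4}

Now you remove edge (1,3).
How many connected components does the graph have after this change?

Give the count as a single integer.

Answer: 4

Derivation:
Initial component count: 3
Remove (1,3): it was a bridge. Count increases: 3 -> 4.
  After removal, components: {0,1} {2} {3,5,6} {4}
New component count: 4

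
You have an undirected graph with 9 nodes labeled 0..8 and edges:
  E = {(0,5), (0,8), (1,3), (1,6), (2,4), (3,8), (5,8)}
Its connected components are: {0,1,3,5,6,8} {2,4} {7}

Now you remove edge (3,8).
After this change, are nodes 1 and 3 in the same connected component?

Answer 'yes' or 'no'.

Answer: yes

Derivation:
Initial components: {0,1,3,5,6,8} {2,4} {7}
Removing edge (3,8): it was a bridge — component count 3 -> 4.
New components: {0,5,8} {1,3,6} {2,4} {7}
Are 1 and 3 in the same component? yes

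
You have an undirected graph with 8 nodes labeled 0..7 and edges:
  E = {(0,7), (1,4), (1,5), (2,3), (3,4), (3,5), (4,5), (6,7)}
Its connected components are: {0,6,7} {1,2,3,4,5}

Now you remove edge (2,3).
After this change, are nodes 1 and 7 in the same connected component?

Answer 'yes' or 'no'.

Initial components: {0,6,7} {1,2,3,4,5}
Removing edge (2,3): it was a bridge — component count 2 -> 3.
New components: {0,6,7} {1,3,4,5} {2}
Are 1 and 7 in the same component? no

Answer: no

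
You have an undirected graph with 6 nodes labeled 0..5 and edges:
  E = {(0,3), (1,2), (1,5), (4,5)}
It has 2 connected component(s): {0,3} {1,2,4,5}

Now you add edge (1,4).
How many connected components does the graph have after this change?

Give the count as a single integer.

Answer: 2

Derivation:
Initial component count: 2
Add (1,4): endpoints already in same component. Count unchanged: 2.
New component count: 2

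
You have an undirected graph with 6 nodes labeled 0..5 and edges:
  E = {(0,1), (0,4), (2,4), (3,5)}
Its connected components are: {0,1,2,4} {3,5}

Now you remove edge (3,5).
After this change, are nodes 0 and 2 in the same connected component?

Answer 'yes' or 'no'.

Answer: yes

Derivation:
Initial components: {0,1,2,4} {3,5}
Removing edge (3,5): it was a bridge — component count 2 -> 3.
New components: {0,1,2,4} {3} {5}
Are 0 and 2 in the same component? yes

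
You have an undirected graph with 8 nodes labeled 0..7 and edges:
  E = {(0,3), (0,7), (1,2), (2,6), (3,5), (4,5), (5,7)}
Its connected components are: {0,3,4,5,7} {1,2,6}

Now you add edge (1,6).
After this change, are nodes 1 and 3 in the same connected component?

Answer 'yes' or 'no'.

Initial components: {0,3,4,5,7} {1,2,6}
Adding edge (1,6): both already in same component {1,2,6}. No change.
New components: {0,3,4,5,7} {1,2,6}
Are 1 and 3 in the same component? no

Answer: no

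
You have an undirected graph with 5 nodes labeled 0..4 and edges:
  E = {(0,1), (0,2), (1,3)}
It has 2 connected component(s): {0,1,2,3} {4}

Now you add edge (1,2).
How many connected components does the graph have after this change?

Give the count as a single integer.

Initial component count: 2
Add (1,2): endpoints already in same component. Count unchanged: 2.
New component count: 2

Answer: 2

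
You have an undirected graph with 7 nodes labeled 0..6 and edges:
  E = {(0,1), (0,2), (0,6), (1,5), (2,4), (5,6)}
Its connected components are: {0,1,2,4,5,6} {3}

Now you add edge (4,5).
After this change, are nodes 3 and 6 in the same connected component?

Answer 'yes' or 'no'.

Initial components: {0,1,2,4,5,6} {3}
Adding edge (4,5): both already in same component {0,1,2,4,5,6}. No change.
New components: {0,1,2,4,5,6} {3}
Are 3 and 6 in the same component? no

Answer: no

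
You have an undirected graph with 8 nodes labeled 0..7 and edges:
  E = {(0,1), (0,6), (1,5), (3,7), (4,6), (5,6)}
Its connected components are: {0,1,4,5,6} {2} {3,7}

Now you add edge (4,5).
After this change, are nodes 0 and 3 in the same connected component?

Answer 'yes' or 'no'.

Answer: no

Derivation:
Initial components: {0,1,4,5,6} {2} {3,7}
Adding edge (4,5): both already in same component {0,1,4,5,6}. No change.
New components: {0,1,4,5,6} {2} {3,7}
Are 0 and 3 in the same component? no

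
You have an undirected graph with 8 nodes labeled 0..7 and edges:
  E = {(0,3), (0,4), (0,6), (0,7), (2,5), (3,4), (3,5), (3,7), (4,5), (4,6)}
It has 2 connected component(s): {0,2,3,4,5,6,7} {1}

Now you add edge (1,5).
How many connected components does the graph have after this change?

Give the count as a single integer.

Answer: 1

Derivation:
Initial component count: 2
Add (1,5): merges two components. Count decreases: 2 -> 1.
New component count: 1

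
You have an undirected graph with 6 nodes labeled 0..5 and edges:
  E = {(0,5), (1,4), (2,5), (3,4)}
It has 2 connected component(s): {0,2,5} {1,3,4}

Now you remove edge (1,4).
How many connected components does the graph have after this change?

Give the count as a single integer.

Answer: 3

Derivation:
Initial component count: 2
Remove (1,4): it was a bridge. Count increases: 2 -> 3.
  After removal, components: {0,2,5} {1} {3,4}
New component count: 3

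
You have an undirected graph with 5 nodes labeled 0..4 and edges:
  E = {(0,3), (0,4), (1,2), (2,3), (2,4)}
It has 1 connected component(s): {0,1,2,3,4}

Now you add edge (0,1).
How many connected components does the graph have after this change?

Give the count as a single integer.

Answer: 1

Derivation:
Initial component count: 1
Add (0,1): endpoints already in same component. Count unchanged: 1.
New component count: 1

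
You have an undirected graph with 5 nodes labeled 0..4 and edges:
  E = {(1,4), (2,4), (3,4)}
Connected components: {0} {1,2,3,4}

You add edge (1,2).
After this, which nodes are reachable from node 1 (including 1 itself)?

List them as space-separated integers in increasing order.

Answer: 1 2 3 4

Derivation:
Before: nodes reachable from 1: {1,2,3,4}
Adding (1,2): both endpoints already in same component. Reachability from 1 unchanged.
After: nodes reachable from 1: {1,2,3,4}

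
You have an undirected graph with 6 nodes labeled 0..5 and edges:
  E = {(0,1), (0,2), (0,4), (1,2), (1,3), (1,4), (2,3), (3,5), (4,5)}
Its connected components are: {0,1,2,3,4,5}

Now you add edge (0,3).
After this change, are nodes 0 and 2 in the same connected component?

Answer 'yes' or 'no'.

Initial components: {0,1,2,3,4,5}
Adding edge (0,3): both already in same component {0,1,2,3,4,5}. No change.
New components: {0,1,2,3,4,5}
Are 0 and 2 in the same component? yes

Answer: yes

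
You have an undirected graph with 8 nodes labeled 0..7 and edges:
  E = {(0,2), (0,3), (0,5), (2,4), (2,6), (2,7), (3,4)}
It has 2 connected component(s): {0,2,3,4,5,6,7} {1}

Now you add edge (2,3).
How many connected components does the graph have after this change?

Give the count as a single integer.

Initial component count: 2
Add (2,3): endpoints already in same component. Count unchanged: 2.
New component count: 2

Answer: 2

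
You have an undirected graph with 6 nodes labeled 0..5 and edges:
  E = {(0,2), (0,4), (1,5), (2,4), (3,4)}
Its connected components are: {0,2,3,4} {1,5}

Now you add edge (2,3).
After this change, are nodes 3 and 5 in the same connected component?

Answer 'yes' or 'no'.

Initial components: {0,2,3,4} {1,5}
Adding edge (2,3): both already in same component {0,2,3,4}. No change.
New components: {0,2,3,4} {1,5}
Are 3 and 5 in the same component? no

Answer: no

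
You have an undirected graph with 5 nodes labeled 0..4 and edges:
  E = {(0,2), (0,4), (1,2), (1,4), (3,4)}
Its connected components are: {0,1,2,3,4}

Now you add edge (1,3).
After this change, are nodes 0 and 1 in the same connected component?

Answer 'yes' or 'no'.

Initial components: {0,1,2,3,4}
Adding edge (1,3): both already in same component {0,1,2,3,4}. No change.
New components: {0,1,2,3,4}
Are 0 and 1 in the same component? yes

Answer: yes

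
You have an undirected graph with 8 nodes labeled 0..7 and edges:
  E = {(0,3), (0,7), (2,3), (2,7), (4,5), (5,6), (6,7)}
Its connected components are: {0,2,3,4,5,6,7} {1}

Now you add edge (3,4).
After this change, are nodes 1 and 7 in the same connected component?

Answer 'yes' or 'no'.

Initial components: {0,2,3,4,5,6,7} {1}
Adding edge (3,4): both already in same component {0,2,3,4,5,6,7}. No change.
New components: {0,2,3,4,5,6,7} {1}
Are 1 and 7 in the same component? no

Answer: no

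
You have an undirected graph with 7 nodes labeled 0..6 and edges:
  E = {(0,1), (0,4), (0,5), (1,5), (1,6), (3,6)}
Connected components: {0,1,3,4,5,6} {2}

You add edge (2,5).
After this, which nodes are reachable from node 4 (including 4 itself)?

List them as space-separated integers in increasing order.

Before: nodes reachable from 4: {0,1,3,4,5,6}
Adding (2,5): merges 4's component with another. Reachability grows.
After: nodes reachable from 4: {0,1,2,3,4,5,6}

Answer: 0 1 2 3 4 5 6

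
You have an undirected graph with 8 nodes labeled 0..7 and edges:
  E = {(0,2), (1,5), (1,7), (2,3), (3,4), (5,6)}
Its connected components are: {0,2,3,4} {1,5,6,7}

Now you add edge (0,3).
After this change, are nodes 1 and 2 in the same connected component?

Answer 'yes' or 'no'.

Answer: no

Derivation:
Initial components: {0,2,3,4} {1,5,6,7}
Adding edge (0,3): both already in same component {0,2,3,4}. No change.
New components: {0,2,3,4} {1,5,6,7}
Are 1 and 2 in the same component? no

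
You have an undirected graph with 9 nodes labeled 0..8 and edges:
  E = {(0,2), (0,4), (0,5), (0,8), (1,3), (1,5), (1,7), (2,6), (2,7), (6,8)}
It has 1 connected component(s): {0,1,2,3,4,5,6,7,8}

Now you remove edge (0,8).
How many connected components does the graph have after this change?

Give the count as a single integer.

Initial component count: 1
Remove (0,8): not a bridge. Count unchanged: 1.
  After removal, components: {0,1,2,3,4,5,6,7,8}
New component count: 1

Answer: 1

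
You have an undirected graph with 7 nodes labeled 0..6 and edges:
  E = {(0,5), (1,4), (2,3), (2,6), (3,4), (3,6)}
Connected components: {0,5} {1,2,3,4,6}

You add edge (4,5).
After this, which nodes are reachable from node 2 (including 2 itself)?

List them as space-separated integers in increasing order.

Before: nodes reachable from 2: {1,2,3,4,6}
Adding (4,5): merges 2's component with another. Reachability grows.
After: nodes reachable from 2: {0,1,2,3,4,5,6}

Answer: 0 1 2 3 4 5 6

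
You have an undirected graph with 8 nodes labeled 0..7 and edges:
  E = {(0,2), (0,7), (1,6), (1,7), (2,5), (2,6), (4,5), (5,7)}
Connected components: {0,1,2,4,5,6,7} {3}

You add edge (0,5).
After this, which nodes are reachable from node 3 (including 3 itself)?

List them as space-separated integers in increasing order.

Answer: 3

Derivation:
Before: nodes reachable from 3: {3}
Adding (0,5): both endpoints already in same component. Reachability from 3 unchanged.
After: nodes reachable from 3: {3}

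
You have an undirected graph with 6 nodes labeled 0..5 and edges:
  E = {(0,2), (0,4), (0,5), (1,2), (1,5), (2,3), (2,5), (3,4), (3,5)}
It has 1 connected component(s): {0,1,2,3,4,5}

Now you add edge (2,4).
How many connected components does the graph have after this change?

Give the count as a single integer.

Answer: 1

Derivation:
Initial component count: 1
Add (2,4): endpoints already in same component. Count unchanged: 1.
New component count: 1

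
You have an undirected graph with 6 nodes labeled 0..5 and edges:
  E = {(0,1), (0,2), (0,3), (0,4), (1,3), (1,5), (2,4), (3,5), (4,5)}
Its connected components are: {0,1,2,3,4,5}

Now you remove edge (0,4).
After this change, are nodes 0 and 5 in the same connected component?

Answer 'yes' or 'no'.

Answer: yes

Derivation:
Initial components: {0,1,2,3,4,5}
Removing edge (0,4): not a bridge — component count unchanged at 1.
New components: {0,1,2,3,4,5}
Are 0 and 5 in the same component? yes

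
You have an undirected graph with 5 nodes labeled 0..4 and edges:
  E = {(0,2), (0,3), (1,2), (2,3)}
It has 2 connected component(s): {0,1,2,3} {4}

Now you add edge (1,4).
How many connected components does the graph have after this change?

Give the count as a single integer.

Answer: 1

Derivation:
Initial component count: 2
Add (1,4): merges two components. Count decreases: 2 -> 1.
New component count: 1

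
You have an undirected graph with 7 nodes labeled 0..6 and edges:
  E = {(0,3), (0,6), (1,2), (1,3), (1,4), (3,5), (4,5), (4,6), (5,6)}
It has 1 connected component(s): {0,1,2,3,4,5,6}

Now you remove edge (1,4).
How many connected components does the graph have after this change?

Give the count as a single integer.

Initial component count: 1
Remove (1,4): not a bridge. Count unchanged: 1.
  After removal, components: {0,1,2,3,4,5,6}
New component count: 1

Answer: 1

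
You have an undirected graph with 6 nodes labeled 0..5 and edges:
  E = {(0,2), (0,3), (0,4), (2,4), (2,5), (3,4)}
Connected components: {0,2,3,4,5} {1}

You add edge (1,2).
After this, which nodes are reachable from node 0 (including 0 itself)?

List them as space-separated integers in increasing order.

Answer: 0 1 2 3 4 5

Derivation:
Before: nodes reachable from 0: {0,2,3,4,5}
Adding (1,2): merges 0's component with another. Reachability grows.
After: nodes reachable from 0: {0,1,2,3,4,5}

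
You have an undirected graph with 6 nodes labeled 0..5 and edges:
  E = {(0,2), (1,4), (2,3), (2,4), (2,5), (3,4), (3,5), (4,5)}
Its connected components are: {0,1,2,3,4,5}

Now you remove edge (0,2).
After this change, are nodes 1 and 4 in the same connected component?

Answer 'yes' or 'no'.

Answer: yes

Derivation:
Initial components: {0,1,2,3,4,5}
Removing edge (0,2): it was a bridge — component count 1 -> 2.
New components: {0} {1,2,3,4,5}
Are 1 and 4 in the same component? yes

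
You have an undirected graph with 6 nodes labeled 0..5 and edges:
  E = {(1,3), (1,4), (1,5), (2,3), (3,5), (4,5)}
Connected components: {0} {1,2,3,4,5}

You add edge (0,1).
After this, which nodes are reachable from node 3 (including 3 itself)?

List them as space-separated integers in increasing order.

Before: nodes reachable from 3: {1,2,3,4,5}
Adding (0,1): merges 3's component with another. Reachability grows.
After: nodes reachable from 3: {0,1,2,3,4,5}

Answer: 0 1 2 3 4 5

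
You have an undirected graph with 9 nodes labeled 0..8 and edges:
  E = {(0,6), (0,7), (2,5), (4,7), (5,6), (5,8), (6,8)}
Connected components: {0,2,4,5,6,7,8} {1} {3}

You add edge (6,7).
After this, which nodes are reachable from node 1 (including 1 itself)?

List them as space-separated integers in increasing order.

Answer: 1

Derivation:
Before: nodes reachable from 1: {1}
Adding (6,7): both endpoints already in same component. Reachability from 1 unchanged.
After: nodes reachable from 1: {1}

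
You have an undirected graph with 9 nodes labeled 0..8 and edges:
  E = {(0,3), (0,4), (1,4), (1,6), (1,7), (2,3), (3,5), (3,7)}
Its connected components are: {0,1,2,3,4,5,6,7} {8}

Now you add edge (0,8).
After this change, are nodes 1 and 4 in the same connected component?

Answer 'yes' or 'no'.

Initial components: {0,1,2,3,4,5,6,7} {8}
Adding edge (0,8): merges {0,1,2,3,4,5,6,7} and {8}.
New components: {0,1,2,3,4,5,6,7,8}
Are 1 and 4 in the same component? yes

Answer: yes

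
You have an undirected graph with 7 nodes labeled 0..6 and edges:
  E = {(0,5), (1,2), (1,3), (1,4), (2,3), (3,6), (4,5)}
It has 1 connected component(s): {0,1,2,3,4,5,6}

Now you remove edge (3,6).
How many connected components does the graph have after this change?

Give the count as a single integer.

Answer: 2

Derivation:
Initial component count: 1
Remove (3,6): it was a bridge. Count increases: 1 -> 2.
  After removal, components: {0,1,2,3,4,5} {6}
New component count: 2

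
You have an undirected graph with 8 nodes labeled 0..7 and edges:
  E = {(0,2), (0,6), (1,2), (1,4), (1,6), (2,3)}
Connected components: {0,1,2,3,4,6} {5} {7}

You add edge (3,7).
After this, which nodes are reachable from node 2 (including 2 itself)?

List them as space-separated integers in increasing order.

Answer: 0 1 2 3 4 6 7

Derivation:
Before: nodes reachable from 2: {0,1,2,3,4,6}
Adding (3,7): merges 2's component with another. Reachability grows.
After: nodes reachable from 2: {0,1,2,3,4,6,7}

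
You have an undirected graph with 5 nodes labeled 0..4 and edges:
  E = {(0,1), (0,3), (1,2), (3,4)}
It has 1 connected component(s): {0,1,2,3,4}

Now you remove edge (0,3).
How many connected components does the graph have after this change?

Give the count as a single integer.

Initial component count: 1
Remove (0,3): it was a bridge. Count increases: 1 -> 2.
  After removal, components: {0,1,2} {3,4}
New component count: 2

Answer: 2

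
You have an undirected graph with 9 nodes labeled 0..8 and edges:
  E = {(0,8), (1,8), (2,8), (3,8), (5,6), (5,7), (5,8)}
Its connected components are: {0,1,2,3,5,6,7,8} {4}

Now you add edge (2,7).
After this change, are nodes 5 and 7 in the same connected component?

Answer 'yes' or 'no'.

Answer: yes

Derivation:
Initial components: {0,1,2,3,5,6,7,8} {4}
Adding edge (2,7): both already in same component {0,1,2,3,5,6,7,8}. No change.
New components: {0,1,2,3,5,6,7,8} {4}
Are 5 and 7 in the same component? yes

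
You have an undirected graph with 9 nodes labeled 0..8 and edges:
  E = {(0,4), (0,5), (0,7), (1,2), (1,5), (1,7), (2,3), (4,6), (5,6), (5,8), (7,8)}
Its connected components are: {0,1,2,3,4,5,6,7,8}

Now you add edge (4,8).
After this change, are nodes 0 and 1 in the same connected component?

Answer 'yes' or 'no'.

Initial components: {0,1,2,3,4,5,6,7,8}
Adding edge (4,8): both already in same component {0,1,2,3,4,5,6,7,8}. No change.
New components: {0,1,2,3,4,5,6,7,8}
Are 0 and 1 in the same component? yes

Answer: yes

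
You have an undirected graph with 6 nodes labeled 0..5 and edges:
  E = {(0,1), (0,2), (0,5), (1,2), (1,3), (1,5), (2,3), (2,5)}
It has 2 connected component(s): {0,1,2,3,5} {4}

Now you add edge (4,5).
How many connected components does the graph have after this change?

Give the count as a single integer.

Initial component count: 2
Add (4,5): merges two components. Count decreases: 2 -> 1.
New component count: 1

Answer: 1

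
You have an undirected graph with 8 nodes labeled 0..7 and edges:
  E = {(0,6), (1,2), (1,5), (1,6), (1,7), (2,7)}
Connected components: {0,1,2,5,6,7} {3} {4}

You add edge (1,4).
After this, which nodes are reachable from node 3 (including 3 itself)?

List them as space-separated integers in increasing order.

Answer: 3

Derivation:
Before: nodes reachable from 3: {3}
Adding (1,4): merges two components, but neither contains 3. Reachability from 3 unchanged.
After: nodes reachable from 3: {3}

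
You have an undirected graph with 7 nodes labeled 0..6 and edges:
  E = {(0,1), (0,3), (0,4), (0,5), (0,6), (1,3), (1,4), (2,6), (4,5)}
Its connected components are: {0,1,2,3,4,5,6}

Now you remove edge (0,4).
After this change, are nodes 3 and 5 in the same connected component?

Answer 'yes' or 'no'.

Initial components: {0,1,2,3,4,5,6}
Removing edge (0,4): not a bridge — component count unchanged at 1.
New components: {0,1,2,3,4,5,6}
Are 3 and 5 in the same component? yes

Answer: yes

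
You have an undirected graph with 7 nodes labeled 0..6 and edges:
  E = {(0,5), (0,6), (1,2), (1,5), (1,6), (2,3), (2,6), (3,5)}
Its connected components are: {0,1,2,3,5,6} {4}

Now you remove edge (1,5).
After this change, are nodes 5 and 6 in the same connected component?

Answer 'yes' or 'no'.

Initial components: {0,1,2,3,5,6} {4}
Removing edge (1,5): not a bridge — component count unchanged at 2.
New components: {0,1,2,3,5,6} {4}
Are 5 and 6 in the same component? yes

Answer: yes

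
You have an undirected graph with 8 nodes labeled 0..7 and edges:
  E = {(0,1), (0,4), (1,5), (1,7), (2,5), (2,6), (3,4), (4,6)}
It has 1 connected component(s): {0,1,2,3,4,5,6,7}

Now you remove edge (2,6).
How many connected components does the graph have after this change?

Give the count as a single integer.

Answer: 1

Derivation:
Initial component count: 1
Remove (2,6): not a bridge. Count unchanged: 1.
  After removal, components: {0,1,2,3,4,5,6,7}
New component count: 1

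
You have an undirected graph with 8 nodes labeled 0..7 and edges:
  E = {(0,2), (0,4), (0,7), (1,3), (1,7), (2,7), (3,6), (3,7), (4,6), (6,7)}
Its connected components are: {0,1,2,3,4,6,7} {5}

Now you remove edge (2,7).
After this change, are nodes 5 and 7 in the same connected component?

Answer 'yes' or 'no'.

Initial components: {0,1,2,3,4,6,7} {5}
Removing edge (2,7): not a bridge — component count unchanged at 2.
New components: {0,1,2,3,4,6,7} {5}
Are 5 and 7 in the same component? no

Answer: no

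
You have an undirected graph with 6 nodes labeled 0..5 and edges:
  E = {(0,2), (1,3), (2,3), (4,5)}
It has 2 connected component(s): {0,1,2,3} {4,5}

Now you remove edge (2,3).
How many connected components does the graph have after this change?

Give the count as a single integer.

Answer: 3

Derivation:
Initial component count: 2
Remove (2,3): it was a bridge. Count increases: 2 -> 3.
  After removal, components: {0,2} {1,3} {4,5}
New component count: 3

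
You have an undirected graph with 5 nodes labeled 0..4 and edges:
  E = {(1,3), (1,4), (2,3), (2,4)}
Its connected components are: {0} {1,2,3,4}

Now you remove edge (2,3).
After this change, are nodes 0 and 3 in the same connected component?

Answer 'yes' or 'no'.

Answer: no

Derivation:
Initial components: {0} {1,2,3,4}
Removing edge (2,3): not a bridge — component count unchanged at 2.
New components: {0} {1,2,3,4}
Are 0 and 3 in the same component? no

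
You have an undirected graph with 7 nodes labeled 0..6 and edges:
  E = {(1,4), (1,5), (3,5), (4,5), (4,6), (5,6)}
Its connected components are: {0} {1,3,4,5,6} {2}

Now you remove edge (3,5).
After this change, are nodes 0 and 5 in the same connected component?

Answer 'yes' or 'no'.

Initial components: {0} {1,3,4,5,6} {2}
Removing edge (3,5): it was a bridge — component count 3 -> 4.
New components: {0} {1,4,5,6} {2} {3}
Are 0 and 5 in the same component? no

Answer: no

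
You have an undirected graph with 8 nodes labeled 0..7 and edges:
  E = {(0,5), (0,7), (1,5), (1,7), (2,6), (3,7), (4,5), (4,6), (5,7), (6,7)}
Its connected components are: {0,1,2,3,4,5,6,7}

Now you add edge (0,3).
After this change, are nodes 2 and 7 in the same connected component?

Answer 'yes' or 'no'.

Initial components: {0,1,2,3,4,5,6,7}
Adding edge (0,3): both already in same component {0,1,2,3,4,5,6,7}. No change.
New components: {0,1,2,3,4,5,6,7}
Are 2 and 7 in the same component? yes

Answer: yes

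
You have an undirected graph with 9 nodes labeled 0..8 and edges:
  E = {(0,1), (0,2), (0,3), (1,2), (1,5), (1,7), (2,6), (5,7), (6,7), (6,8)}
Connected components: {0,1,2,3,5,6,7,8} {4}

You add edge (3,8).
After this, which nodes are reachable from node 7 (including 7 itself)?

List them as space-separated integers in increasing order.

Before: nodes reachable from 7: {0,1,2,3,5,6,7,8}
Adding (3,8): both endpoints already in same component. Reachability from 7 unchanged.
After: nodes reachable from 7: {0,1,2,3,5,6,7,8}

Answer: 0 1 2 3 5 6 7 8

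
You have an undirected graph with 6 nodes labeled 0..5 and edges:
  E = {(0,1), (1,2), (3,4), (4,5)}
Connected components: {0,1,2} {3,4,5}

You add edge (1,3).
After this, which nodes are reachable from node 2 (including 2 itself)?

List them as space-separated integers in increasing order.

Answer: 0 1 2 3 4 5

Derivation:
Before: nodes reachable from 2: {0,1,2}
Adding (1,3): merges 2's component with another. Reachability grows.
After: nodes reachable from 2: {0,1,2,3,4,5}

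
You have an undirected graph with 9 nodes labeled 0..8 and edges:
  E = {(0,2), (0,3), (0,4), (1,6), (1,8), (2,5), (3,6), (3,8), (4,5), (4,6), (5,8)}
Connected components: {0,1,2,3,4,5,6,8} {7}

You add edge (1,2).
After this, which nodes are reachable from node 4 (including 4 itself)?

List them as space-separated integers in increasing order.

Answer: 0 1 2 3 4 5 6 8

Derivation:
Before: nodes reachable from 4: {0,1,2,3,4,5,6,8}
Adding (1,2): both endpoints already in same component. Reachability from 4 unchanged.
After: nodes reachable from 4: {0,1,2,3,4,5,6,8}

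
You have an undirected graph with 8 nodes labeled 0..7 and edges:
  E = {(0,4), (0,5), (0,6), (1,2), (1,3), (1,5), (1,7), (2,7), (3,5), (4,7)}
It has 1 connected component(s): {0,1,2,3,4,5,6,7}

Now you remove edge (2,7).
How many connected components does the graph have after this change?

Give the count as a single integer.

Answer: 1

Derivation:
Initial component count: 1
Remove (2,7): not a bridge. Count unchanged: 1.
  After removal, components: {0,1,2,3,4,5,6,7}
New component count: 1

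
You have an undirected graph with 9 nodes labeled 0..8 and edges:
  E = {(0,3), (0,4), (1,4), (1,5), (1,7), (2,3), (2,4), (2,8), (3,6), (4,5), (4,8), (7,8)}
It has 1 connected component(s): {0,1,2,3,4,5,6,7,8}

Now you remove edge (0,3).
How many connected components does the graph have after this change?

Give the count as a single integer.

Answer: 1

Derivation:
Initial component count: 1
Remove (0,3): not a bridge. Count unchanged: 1.
  After removal, components: {0,1,2,3,4,5,6,7,8}
New component count: 1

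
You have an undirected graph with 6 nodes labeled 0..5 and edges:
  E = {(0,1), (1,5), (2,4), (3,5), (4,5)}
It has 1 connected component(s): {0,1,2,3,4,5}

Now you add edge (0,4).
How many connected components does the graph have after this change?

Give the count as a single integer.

Answer: 1

Derivation:
Initial component count: 1
Add (0,4): endpoints already in same component. Count unchanged: 1.
New component count: 1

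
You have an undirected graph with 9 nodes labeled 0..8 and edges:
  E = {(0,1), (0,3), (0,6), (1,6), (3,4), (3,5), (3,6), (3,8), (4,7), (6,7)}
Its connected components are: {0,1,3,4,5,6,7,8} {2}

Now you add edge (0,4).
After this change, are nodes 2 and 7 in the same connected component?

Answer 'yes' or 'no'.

Answer: no

Derivation:
Initial components: {0,1,3,4,5,6,7,8} {2}
Adding edge (0,4): both already in same component {0,1,3,4,5,6,7,8}. No change.
New components: {0,1,3,4,5,6,7,8} {2}
Are 2 and 7 in the same component? no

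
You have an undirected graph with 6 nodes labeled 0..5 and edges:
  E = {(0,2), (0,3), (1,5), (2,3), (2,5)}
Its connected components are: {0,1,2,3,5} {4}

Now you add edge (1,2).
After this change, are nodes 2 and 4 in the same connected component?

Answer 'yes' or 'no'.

Answer: no

Derivation:
Initial components: {0,1,2,3,5} {4}
Adding edge (1,2): both already in same component {0,1,2,3,5}. No change.
New components: {0,1,2,3,5} {4}
Are 2 and 4 in the same component? no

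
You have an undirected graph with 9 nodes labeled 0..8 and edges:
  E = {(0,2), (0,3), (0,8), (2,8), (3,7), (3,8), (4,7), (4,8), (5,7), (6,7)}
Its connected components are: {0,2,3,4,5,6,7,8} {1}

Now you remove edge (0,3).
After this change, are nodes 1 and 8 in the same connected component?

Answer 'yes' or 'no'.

Initial components: {0,2,3,4,5,6,7,8} {1}
Removing edge (0,3): not a bridge — component count unchanged at 2.
New components: {0,2,3,4,5,6,7,8} {1}
Are 1 and 8 in the same component? no

Answer: no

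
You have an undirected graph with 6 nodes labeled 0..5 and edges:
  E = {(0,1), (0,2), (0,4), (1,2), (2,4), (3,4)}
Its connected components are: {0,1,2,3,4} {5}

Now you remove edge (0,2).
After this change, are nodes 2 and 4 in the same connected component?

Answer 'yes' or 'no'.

Initial components: {0,1,2,3,4} {5}
Removing edge (0,2): not a bridge — component count unchanged at 2.
New components: {0,1,2,3,4} {5}
Are 2 and 4 in the same component? yes

Answer: yes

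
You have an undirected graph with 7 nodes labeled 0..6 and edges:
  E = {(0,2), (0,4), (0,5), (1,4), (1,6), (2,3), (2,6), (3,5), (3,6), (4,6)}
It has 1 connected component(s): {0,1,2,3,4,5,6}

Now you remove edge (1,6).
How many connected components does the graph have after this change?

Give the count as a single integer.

Initial component count: 1
Remove (1,6): not a bridge. Count unchanged: 1.
  After removal, components: {0,1,2,3,4,5,6}
New component count: 1

Answer: 1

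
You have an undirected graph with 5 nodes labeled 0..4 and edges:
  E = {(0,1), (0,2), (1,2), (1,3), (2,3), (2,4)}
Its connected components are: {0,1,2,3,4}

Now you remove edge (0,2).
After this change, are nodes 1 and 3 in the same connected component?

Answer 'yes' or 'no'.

Initial components: {0,1,2,3,4}
Removing edge (0,2): not a bridge — component count unchanged at 1.
New components: {0,1,2,3,4}
Are 1 and 3 in the same component? yes

Answer: yes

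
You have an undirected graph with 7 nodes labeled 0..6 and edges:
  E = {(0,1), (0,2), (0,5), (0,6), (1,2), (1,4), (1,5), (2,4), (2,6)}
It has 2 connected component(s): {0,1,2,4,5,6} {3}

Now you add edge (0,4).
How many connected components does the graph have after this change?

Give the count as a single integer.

Answer: 2

Derivation:
Initial component count: 2
Add (0,4): endpoints already in same component. Count unchanged: 2.
New component count: 2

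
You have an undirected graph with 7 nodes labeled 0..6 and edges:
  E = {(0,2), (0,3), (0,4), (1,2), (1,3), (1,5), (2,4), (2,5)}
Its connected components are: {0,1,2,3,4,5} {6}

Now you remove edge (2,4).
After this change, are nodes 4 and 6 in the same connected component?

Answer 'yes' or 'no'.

Answer: no

Derivation:
Initial components: {0,1,2,3,4,5} {6}
Removing edge (2,4): not a bridge — component count unchanged at 2.
New components: {0,1,2,3,4,5} {6}
Are 4 and 6 in the same component? no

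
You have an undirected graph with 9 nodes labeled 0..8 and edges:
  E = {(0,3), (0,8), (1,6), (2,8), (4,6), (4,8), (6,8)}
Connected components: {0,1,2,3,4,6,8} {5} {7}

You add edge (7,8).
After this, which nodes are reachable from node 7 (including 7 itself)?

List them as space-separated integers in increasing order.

Before: nodes reachable from 7: {7}
Adding (7,8): merges 7's component with another. Reachability grows.
After: nodes reachable from 7: {0,1,2,3,4,6,7,8}

Answer: 0 1 2 3 4 6 7 8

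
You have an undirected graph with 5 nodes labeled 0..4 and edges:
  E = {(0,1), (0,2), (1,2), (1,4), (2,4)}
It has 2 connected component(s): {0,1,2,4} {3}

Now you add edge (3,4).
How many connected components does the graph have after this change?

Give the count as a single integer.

Answer: 1

Derivation:
Initial component count: 2
Add (3,4): merges two components. Count decreases: 2 -> 1.
New component count: 1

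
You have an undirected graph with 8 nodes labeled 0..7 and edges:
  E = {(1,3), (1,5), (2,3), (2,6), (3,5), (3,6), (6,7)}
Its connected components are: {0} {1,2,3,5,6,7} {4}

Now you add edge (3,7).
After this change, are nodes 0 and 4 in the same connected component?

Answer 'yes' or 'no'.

Answer: no

Derivation:
Initial components: {0} {1,2,3,5,6,7} {4}
Adding edge (3,7): both already in same component {1,2,3,5,6,7}. No change.
New components: {0} {1,2,3,5,6,7} {4}
Are 0 and 4 in the same component? no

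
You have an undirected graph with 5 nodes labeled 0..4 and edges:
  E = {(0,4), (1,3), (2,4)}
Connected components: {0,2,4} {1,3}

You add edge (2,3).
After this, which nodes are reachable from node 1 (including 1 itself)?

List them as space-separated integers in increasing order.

Answer: 0 1 2 3 4

Derivation:
Before: nodes reachable from 1: {1,3}
Adding (2,3): merges 1's component with another. Reachability grows.
After: nodes reachable from 1: {0,1,2,3,4}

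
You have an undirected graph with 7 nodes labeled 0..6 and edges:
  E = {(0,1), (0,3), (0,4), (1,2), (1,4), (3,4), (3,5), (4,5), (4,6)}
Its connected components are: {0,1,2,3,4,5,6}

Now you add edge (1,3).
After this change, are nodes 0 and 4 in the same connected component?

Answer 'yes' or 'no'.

Initial components: {0,1,2,3,4,5,6}
Adding edge (1,3): both already in same component {0,1,2,3,4,5,6}. No change.
New components: {0,1,2,3,4,5,6}
Are 0 and 4 in the same component? yes

Answer: yes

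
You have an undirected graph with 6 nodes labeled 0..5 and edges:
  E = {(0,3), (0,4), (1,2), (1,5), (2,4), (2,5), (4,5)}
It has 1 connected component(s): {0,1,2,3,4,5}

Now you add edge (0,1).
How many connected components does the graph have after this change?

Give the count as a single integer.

Initial component count: 1
Add (0,1): endpoints already in same component. Count unchanged: 1.
New component count: 1

Answer: 1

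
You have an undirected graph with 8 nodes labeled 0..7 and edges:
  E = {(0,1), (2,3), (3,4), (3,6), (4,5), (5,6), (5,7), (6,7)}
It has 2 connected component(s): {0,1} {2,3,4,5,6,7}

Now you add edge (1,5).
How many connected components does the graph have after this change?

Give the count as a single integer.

Answer: 1

Derivation:
Initial component count: 2
Add (1,5): merges two components. Count decreases: 2 -> 1.
New component count: 1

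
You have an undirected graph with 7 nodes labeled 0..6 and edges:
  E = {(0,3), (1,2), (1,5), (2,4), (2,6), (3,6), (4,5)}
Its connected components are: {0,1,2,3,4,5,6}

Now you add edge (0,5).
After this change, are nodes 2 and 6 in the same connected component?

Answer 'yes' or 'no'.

Initial components: {0,1,2,3,4,5,6}
Adding edge (0,5): both already in same component {0,1,2,3,4,5,6}. No change.
New components: {0,1,2,3,4,5,6}
Are 2 and 6 in the same component? yes

Answer: yes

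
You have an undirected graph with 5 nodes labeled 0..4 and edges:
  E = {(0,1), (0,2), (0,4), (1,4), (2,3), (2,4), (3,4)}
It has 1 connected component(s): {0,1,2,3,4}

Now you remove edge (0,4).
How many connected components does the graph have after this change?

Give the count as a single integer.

Initial component count: 1
Remove (0,4): not a bridge. Count unchanged: 1.
  After removal, components: {0,1,2,3,4}
New component count: 1

Answer: 1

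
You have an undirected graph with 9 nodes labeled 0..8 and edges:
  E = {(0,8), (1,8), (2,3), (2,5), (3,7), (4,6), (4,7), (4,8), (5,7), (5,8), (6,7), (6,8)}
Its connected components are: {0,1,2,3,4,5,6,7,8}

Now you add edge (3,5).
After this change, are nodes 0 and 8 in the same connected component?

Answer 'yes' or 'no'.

Initial components: {0,1,2,3,4,5,6,7,8}
Adding edge (3,5): both already in same component {0,1,2,3,4,5,6,7,8}. No change.
New components: {0,1,2,3,4,5,6,7,8}
Are 0 and 8 in the same component? yes

Answer: yes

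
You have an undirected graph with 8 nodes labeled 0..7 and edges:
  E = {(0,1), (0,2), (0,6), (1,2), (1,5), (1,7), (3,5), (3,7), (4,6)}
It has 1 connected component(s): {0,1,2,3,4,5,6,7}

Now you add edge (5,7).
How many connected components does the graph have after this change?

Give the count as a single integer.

Initial component count: 1
Add (5,7): endpoints already in same component. Count unchanged: 1.
New component count: 1

Answer: 1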